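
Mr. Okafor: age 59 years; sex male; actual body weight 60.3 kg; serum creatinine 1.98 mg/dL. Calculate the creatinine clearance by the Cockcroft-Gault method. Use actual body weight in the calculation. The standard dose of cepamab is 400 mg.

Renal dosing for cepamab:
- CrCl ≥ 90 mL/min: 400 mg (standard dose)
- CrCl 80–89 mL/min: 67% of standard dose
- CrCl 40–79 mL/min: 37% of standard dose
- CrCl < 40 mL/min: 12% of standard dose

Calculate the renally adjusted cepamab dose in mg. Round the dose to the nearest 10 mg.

50 mg

CrCl = (140 − 59) × 60.3 / (72 × 1.98) = 4884.3 / 142.56 ≈ 34.3 mL/min
CrCl ≈ 34 mL/min → bracket < 40 mL/min.
12% of 400 mg = 48 mg → 50 mg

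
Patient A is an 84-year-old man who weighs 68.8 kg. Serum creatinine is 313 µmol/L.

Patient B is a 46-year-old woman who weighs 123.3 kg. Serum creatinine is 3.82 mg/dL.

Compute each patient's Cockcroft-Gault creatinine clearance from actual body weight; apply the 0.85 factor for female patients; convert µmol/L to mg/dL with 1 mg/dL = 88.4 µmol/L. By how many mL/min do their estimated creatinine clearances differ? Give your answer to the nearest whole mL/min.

Patient A: SCr = 313 / 88.4 = 3.541 mg/dL
Patient A: CrCl = (140 − 84) × 68.8 / (72 × 3.541) = 3852.8 / 254.95 ≈ 15.1 mL/min
Patient B: CrCl = (140 − 46) × 123.3 / (72 × 3.82) × 0.85 = 11590.2 / 275.04 × 0.85 ≈ 35.8 mL/min
|15.1 − 35.8| = 20.7 mL/min

21 mL/min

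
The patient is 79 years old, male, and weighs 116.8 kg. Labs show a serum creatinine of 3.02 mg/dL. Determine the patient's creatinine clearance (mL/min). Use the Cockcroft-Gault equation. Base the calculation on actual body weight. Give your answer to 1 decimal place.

CrCl = (140 − 79) × 116.8 / (72 × 3.02) = 7124.8 / 217.44 ≈ 32.8 mL/min

32.8 mL/min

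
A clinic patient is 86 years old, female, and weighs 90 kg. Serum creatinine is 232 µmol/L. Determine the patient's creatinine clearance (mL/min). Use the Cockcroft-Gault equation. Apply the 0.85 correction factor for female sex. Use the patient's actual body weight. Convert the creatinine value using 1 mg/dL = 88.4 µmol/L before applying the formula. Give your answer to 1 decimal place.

SCr = 232 / 88.4 = 2.624 mg/dL
CrCl = (140 − 86) × 90 / (72 × 2.624) × 0.85 = 4860.0 / 188.93 × 0.85 ≈ 21.9 mL/min

21.9 mL/min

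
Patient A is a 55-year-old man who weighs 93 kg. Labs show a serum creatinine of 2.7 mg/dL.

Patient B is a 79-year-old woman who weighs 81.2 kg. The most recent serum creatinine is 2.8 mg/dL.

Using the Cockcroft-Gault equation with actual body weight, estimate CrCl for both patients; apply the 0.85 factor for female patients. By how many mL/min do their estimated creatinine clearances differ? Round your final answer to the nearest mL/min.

20 mL/min

Patient A: CrCl = (140 − 55) × 93 / (72 × 2.7) = 7905.0 / 194.40 ≈ 40.7 mL/min
Patient B: CrCl = (140 − 79) × 81.2 / (72 × 2.8) × 0.85 = 4953.2 / 201.60 × 0.85 ≈ 20.9 mL/min
|40.7 − 20.9| = 19.8 mL/min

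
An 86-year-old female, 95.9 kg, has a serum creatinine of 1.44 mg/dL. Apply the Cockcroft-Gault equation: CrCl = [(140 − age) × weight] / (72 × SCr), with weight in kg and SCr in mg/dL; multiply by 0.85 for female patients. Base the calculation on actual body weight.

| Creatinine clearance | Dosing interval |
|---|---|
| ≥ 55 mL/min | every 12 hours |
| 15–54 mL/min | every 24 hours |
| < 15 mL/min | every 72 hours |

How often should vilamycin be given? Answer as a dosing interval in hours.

CrCl = (140 − 86) × 95.9 / (72 × 1.44) × 0.85 = 5178.6 / 103.68 × 0.85 ≈ 42.5 mL/min
CrCl ≈ 42 mL/min → bracket 15–54 mL/min → every 24 hours.

every 24 hours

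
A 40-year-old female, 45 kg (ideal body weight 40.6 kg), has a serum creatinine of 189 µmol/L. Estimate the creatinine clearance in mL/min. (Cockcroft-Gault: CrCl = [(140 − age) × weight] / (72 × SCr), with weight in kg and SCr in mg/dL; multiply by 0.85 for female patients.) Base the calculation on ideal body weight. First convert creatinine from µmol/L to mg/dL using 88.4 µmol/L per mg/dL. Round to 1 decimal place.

22.4 mL/min

SCr = 189 / 88.4 = 2.138 mg/dL
CrCl = (140 − 40) × 40.6 / (72 × 2.138) × 0.85 = 4060.0 / 153.94 × 0.85 ≈ 22.4 mL/min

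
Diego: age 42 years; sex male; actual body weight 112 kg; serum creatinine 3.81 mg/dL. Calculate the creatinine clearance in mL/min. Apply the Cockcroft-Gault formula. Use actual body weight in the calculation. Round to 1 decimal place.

CrCl = (140 − 42) × 112 / (72 × 3.81) = 10976.0 / 274.32 ≈ 40.0 mL/min

40.0 mL/min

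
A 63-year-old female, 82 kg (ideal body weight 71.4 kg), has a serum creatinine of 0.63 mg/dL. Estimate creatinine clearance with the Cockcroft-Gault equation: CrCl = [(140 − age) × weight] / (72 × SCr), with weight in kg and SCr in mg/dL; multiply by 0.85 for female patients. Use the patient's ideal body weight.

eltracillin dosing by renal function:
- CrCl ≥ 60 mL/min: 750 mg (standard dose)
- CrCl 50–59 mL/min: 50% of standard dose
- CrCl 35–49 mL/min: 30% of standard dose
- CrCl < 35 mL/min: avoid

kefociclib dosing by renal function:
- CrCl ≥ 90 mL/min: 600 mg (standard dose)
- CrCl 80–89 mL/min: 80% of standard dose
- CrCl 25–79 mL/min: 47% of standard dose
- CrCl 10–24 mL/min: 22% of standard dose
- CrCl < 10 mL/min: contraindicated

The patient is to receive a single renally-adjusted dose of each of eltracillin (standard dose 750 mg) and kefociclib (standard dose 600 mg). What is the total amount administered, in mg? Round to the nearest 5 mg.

1350 mg

CrCl = (140 − 63) × 71.4 / (72 × 0.63) × 0.85 = 5497.8 / 45.36 × 0.85 ≈ 103.0 mL/min
CrCl ≈ 103 mL/min.
eltracillin: ≥ 60 mL/min → 100% of 750 mg = 750 mg.
kefociclib: ≥ 90 mL/min → 100% of 600 mg = 600 mg.
Total = 750 + 600 = 1350 mg.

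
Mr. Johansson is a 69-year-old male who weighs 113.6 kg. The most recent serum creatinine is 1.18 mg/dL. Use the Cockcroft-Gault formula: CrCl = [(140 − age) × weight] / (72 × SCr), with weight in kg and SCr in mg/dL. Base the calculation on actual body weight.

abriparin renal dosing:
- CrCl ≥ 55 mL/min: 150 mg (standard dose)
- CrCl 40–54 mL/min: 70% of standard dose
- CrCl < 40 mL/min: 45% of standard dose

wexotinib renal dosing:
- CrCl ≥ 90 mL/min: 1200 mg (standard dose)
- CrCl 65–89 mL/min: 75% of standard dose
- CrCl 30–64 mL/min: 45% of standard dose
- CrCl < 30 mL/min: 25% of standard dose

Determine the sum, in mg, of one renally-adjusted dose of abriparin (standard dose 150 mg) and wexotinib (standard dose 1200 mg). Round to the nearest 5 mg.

CrCl = (140 − 69) × 113.6 / (72 × 1.18) = 8065.6 / 84.96 ≈ 94.9 mL/min
CrCl ≈ 95 mL/min.
abriparin: ≥ 55 mL/min → 100% of 150 mg = 150 mg.
wexotinib: ≥ 90 mL/min → 100% of 1200 mg = 1200 mg.
Total = 150 + 1200 = 1350 mg.

1350 mg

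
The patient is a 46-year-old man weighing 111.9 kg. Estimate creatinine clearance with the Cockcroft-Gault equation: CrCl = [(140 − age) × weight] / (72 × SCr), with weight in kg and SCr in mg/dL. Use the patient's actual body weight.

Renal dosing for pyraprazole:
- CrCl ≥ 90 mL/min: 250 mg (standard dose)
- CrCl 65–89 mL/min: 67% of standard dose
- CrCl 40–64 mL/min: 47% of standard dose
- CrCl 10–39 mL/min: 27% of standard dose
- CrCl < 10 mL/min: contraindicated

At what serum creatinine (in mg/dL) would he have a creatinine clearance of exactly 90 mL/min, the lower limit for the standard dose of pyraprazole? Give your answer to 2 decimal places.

Standard dose requires CrCl ≥ 90 mL/min.
Set (140 − 46) × 111.9 / (72 × SCr) = 90
SCr = (140 − 46) × 111.9 / (72 × 90) = 1.623 mg/dL

1.62 mg/dL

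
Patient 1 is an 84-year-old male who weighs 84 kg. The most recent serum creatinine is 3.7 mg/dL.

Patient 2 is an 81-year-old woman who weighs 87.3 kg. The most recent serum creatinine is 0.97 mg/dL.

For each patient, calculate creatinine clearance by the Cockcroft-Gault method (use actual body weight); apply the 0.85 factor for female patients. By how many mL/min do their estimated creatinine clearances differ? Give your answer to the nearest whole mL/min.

Patient 1: CrCl = (140 − 84) × 84 / (72 × 3.7) = 4704.0 / 266.40 ≈ 17.7 mL/min
Patient 2: CrCl = (140 − 81) × 87.3 / (72 × 0.97) × 0.85 = 5150.7 / 69.84 × 0.85 ≈ 62.7 mL/min
|17.7 − 62.7| = 45.0 mL/min

45 mL/min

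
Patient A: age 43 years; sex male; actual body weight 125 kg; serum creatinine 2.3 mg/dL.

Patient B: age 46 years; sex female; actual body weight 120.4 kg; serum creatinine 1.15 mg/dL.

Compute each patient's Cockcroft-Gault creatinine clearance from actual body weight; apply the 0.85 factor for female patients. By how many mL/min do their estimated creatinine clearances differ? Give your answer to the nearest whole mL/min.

Patient A: CrCl = (140 − 43) × 125 / (72 × 2.3) = 12125.0 / 165.60 ≈ 73.2 mL/min
Patient B: CrCl = (140 − 46) × 120.4 / (72 × 1.15) × 0.85 = 11317.6 / 82.80 × 0.85 ≈ 116.2 mL/min
|73.2 − 116.2| = 43.0 mL/min

43 mL/min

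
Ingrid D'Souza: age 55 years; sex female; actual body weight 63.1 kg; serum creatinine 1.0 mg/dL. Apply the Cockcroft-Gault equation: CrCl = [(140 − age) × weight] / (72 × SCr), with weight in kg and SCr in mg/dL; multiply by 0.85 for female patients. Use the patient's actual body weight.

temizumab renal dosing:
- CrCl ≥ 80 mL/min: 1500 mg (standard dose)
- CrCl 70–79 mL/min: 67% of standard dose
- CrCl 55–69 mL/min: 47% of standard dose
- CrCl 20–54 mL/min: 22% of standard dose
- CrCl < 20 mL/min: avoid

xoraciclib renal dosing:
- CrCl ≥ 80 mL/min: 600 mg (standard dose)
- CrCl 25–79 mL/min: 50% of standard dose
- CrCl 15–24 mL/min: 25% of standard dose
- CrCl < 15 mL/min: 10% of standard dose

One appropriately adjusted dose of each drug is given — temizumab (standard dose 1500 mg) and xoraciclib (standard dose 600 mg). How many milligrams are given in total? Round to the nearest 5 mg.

CrCl = (140 − 55) × 63.1 / (72 × 1) × 0.85 = 5363.5 / 72.00 × 0.85 ≈ 63.3 mL/min
CrCl ≈ 63 mL/min.
temizumab: 55–69 mL/min → 47% of 1500 mg = 705 mg.
xoraciclib: 25–79 mL/min → 50% of 600 mg = 300 mg.
Total = 705 + 300 = 1005 mg.

1005 mg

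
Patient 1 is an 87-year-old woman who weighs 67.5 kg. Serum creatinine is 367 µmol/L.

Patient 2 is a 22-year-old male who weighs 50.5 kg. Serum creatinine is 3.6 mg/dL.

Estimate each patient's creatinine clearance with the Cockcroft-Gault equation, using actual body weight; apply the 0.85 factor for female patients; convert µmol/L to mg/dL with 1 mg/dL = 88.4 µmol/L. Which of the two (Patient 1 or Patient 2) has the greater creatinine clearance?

Patient 1: SCr = 367 / 88.4 = 4.152 mg/dL
Patient 1: CrCl = (140 − 87) × 67.5 / (72 × 4.152) × 0.85 = 3577.5 / 298.94 × 0.85 ≈ 10.2 mL/min
Patient 2: CrCl = (140 − 22) × 50.5 / (72 × 3.6) = 5959.0 / 259.20 ≈ 23.0 mL/min
10.2 vs 23.0 mL/min → Patient 2 is higher.

Patient 2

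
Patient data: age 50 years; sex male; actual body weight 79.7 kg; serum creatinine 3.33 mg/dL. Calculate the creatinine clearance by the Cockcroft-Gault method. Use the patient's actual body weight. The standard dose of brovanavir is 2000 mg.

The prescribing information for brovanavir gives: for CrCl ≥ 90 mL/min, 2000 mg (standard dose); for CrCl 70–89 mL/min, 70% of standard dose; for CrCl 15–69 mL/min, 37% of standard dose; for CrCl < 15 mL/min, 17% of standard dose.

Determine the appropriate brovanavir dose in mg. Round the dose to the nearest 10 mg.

CrCl = (140 − 50) × 79.7 / (72 × 3.33) = 7173.0 / 239.76 ≈ 29.9 mL/min
CrCl ≈ 30 mL/min → bracket 15–69 mL/min.
37% of 2000 mg = 740 mg

740 mg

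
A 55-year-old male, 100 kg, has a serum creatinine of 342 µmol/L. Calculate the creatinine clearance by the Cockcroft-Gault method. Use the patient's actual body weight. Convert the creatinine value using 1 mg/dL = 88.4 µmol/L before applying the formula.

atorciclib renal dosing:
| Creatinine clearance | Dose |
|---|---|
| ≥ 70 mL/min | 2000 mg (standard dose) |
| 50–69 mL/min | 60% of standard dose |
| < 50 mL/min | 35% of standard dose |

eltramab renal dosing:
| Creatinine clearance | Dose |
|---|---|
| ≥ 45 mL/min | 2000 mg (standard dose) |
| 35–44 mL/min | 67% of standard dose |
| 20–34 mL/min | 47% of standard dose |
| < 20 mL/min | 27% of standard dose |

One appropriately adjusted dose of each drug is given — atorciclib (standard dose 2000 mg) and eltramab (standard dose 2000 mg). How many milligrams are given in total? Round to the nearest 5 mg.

SCr = 342 / 88.4 = 3.869 mg/dL
CrCl = (140 − 55) × 100 / (72 × 3.869) = 8500.0 / 278.57 ≈ 30.5 mL/min
CrCl ≈ 31 mL/min.
atorciclib: < 50 mL/min → 35% of 2000 mg = 700 mg.
eltramab: 20–34 mL/min → 47% of 2000 mg = 940 mg.
Total = 700 + 940 = 1640 mg.

1640 mg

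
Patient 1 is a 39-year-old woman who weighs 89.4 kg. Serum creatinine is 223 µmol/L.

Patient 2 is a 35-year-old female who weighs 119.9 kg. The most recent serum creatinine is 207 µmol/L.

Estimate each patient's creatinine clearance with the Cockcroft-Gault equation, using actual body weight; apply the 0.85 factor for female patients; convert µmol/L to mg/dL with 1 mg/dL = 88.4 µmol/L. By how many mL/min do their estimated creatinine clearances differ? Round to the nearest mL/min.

Patient 1: SCr = 223 / 88.4 = 2.523 mg/dL
Patient 1: CrCl = (140 − 39) × 89.4 / (72 × 2.523) × 0.85 = 9029.4 / 181.66 × 0.85 ≈ 42.3 mL/min
Patient 2: SCr = 207 / 88.4 = 2.342 mg/dL
Patient 2: CrCl = (140 − 35) × 119.9 / (72 × 2.342) × 0.85 = 12589.5 / 168.62 × 0.85 ≈ 63.5 mL/min
|42.3 − 63.5| = 21.2 mL/min

21 mL/min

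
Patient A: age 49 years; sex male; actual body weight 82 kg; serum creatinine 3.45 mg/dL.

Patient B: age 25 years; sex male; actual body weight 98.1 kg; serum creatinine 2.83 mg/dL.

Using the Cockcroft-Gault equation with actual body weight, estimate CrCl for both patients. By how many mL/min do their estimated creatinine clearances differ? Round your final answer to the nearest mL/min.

25 mL/min

Patient A: CrCl = (140 − 49) × 82 / (72 × 3.45) = 7462.0 / 248.40 ≈ 30.0 mL/min
Patient B: CrCl = (140 − 25) × 98.1 / (72 × 2.83) = 11281.5 / 203.76 ≈ 55.4 mL/min
|30.0 − 55.4| = 25.4 mL/min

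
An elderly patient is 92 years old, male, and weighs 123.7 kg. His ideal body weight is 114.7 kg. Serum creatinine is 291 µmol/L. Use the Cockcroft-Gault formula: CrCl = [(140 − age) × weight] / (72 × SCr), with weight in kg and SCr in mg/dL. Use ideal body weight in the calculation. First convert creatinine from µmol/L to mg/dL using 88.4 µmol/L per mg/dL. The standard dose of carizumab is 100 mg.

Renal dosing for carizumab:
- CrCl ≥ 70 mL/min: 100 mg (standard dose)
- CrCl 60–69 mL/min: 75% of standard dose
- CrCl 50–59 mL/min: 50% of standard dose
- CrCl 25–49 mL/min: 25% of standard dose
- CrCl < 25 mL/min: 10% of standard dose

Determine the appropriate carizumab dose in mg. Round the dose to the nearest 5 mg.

SCr = 291 / 88.4 = 3.292 mg/dL
CrCl = (140 − 92) × 114.7 / (72 × 3.292) = 5505.6 / 237.02 ≈ 23.2 mL/min
CrCl ≈ 23 mL/min → bracket < 25 mL/min.
10% of 100 mg = 10 mg

10 mg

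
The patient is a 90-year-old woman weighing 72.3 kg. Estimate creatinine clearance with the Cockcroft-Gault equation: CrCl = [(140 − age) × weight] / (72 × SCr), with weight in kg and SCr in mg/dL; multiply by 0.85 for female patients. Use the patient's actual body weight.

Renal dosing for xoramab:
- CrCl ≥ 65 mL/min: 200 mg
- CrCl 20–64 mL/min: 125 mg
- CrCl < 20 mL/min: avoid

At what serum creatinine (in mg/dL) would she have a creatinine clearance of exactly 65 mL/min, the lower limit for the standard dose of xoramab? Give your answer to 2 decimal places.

0.66 mg/dL

Standard dose requires CrCl ≥ 65 mL/min.
Set (140 − 90) × 72.3 × 0.85 / (72 × SCr) = 65
SCr = (140 − 90) × 72.3 × 0.85 / (72 × 65) = 0.657 mg/dL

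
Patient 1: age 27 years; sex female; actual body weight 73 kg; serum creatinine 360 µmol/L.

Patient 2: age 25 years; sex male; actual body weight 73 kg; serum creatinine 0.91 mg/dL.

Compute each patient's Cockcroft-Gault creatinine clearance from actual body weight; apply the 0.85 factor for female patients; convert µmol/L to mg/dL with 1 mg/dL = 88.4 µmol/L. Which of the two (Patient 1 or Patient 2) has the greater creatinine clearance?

Patient 1: SCr = 360 / 88.4 = 4.072 mg/dL
Patient 1: CrCl = (140 − 27) × 73 / (72 × 4.072) × 0.85 = 8249.0 / 293.18 × 0.85 ≈ 23.9 mL/min
Patient 2: CrCl = (140 − 25) × 73 / (72 × 0.91) = 8395.0 / 65.52 ≈ 128.1 mL/min
23.9 vs 128.1 mL/min → Patient 2 is higher.

Patient 2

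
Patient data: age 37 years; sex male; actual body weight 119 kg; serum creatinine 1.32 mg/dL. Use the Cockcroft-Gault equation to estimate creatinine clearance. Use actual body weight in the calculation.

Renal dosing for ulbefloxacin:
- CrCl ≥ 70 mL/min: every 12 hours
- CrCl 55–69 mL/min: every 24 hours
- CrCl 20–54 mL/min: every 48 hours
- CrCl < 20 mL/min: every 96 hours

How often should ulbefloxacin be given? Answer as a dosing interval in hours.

every 12 hours

CrCl = (140 − 37) × 119 / (72 × 1.32) = 12257.0 / 95.04 ≈ 129.0 mL/min
CrCl ≈ 129 mL/min → bracket ≥ 70 mL/min → every 12 hours.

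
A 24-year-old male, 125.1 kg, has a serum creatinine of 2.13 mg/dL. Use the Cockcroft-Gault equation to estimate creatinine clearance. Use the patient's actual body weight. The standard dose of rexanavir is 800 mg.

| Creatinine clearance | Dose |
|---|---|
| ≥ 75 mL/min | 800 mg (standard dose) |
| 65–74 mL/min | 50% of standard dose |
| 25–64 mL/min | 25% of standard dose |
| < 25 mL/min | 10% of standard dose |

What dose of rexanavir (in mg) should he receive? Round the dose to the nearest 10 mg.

CrCl = (140 − 24) × 125.1 / (72 × 2.13) = 14511.6 / 153.36 ≈ 94.6 mL/min
CrCl ≈ 95 mL/min → bracket ≥ 75 mL/min.
100% of 800 mg = 800 mg

800 mg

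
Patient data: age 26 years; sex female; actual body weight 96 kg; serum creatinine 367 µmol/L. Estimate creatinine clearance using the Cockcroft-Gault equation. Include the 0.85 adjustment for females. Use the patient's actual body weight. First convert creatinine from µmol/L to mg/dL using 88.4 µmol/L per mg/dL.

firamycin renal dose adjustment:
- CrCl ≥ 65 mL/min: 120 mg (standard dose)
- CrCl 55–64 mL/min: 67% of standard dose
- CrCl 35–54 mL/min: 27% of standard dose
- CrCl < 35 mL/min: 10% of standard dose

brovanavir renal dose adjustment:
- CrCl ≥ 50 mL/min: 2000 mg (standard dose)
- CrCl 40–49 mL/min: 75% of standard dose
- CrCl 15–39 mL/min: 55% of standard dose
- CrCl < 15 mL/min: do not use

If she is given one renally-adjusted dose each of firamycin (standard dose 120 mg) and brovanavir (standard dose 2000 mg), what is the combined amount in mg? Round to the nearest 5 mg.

1110 mg

SCr = 367 / 88.4 = 4.152 mg/dL
CrCl = (140 − 26) × 96 / (72 × 4.152) × 0.85 = 10944.0 / 298.94 × 0.85 ≈ 31.1 mL/min
CrCl ≈ 31 mL/min.
firamycin: < 35 mL/min → 10% of 120 mg = 12 mg.
brovanavir: 15–39 mL/min → 55% of 2000 mg = 1100 mg.
Total = 12 + 1100 = 1112 mg.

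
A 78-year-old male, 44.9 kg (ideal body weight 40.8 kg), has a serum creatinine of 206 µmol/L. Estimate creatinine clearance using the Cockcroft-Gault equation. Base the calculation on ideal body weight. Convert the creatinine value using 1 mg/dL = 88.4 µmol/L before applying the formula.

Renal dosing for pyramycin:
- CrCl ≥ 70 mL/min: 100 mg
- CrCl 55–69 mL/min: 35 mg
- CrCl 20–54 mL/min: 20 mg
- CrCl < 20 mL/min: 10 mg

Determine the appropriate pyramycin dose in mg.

10 mg

SCr = 206 / 88.4 = 2.33 mg/dL
CrCl = (140 − 78) × 40.8 / (72 × 2.33) = 2529.6 / 167.76 ≈ 15.1 mL/min
CrCl ≈ 15 mL/min → bracket < 20 mL/min.
Dose for this bracket: 10 mg.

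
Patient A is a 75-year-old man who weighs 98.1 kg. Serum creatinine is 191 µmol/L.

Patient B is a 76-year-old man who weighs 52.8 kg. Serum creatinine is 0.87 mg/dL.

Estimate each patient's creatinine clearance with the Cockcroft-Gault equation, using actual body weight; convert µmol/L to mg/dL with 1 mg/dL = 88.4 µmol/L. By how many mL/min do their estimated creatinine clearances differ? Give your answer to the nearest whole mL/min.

13 mL/min

Patient A: SCr = 191 / 88.4 = 2.161 mg/dL
Patient A: CrCl = (140 − 75) × 98.1 / (72 × 2.161) = 6376.5 / 155.59 ≈ 41.0 mL/min
Patient B: CrCl = (140 − 76) × 52.8 / (72 × 0.87) = 3379.2 / 62.64 ≈ 53.9 mL/min
|41.0 − 53.9| = 12.9 mL/min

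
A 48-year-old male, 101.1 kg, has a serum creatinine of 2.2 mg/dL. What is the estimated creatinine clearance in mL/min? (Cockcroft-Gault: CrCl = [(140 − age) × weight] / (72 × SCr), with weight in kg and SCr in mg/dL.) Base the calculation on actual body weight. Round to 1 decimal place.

58.7 mL/min

CrCl = (140 − 48) × 101.1 / (72 × 2.2) = 9301.2 / 158.40 ≈ 58.7 mL/min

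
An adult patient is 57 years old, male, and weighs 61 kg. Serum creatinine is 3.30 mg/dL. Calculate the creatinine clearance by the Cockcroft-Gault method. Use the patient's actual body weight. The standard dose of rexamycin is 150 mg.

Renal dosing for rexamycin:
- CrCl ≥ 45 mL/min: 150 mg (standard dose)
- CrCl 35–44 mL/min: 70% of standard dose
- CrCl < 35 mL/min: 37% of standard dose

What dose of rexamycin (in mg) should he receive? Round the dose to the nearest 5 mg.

55 mg

CrCl = (140 − 57) × 61 / (72 × 3.3) = 5063.0 / 237.60 ≈ 21.3 mL/min
CrCl ≈ 21 mL/min → bracket < 35 mL/min.
37% of 150 mg = 55.5 mg → 55 mg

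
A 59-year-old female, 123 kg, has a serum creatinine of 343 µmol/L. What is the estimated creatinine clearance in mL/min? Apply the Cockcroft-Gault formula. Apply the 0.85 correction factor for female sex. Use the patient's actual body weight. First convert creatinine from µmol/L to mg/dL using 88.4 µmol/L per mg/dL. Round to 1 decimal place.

30.3 mL/min

SCr = 343 / 88.4 = 3.88 mg/dL
CrCl = (140 − 59) × 123 / (72 × 3.88) × 0.85 = 9963.0 / 279.36 × 0.85 ≈ 30.3 mL/min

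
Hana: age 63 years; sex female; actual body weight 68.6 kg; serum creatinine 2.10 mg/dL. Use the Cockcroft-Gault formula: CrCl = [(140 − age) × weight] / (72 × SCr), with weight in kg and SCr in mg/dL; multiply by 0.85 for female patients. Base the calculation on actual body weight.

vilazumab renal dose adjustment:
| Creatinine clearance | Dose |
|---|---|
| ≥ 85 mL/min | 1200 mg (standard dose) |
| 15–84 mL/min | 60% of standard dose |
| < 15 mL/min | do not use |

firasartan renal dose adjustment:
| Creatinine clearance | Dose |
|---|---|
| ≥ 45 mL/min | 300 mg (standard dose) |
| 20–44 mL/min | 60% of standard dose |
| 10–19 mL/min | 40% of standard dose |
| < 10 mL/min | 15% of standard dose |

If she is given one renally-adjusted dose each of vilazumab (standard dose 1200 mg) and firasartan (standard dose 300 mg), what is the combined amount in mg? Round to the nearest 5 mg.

CrCl = (140 − 63) × 68.6 / (72 × 2.1) × 0.85 = 5282.2 / 151.20 × 0.85 ≈ 29.7 mL/min
CrCl ≈ 30 mL/min.
vilazumab: 15–84 mL/min → 60% of 1200 mg = 720 mg.
firasartan: 20–44 mL/min → 60% of 300 mg = 180 mg.
Total = 720 + 180 = 900 mg.

900 mg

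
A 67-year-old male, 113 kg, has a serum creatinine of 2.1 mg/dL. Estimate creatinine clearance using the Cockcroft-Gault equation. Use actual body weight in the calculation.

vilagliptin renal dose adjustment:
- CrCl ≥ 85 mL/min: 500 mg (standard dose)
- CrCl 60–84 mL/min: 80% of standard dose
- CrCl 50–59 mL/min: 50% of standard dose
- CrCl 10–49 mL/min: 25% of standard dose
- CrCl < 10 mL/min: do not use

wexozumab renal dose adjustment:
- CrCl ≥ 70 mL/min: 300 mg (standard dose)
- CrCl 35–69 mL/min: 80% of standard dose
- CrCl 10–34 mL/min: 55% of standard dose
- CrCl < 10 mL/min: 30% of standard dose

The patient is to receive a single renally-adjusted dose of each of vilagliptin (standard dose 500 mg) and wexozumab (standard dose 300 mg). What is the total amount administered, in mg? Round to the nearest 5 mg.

CrCl = (140 − 67) × 113 / (72 × 2.1) = 8249.0 / 151.20 ≈ 54.6 mL/min
CrCl ≈ 55 mL/min.
vilagliptin: 50–59 mL/min → 50% of 500 mg = 250 mg.
wexozumab: 35–69 mL/min → 80% of 300 mg = 240 mg.
Total = 250 + 240 = 490 mg.

490 mg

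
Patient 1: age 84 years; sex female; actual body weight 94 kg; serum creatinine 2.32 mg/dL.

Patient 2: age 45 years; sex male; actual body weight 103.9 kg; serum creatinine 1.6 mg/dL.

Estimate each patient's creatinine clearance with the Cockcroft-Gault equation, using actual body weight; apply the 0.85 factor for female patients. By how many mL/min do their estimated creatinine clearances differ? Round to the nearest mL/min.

Patient 1: CrCl = (140 − 84) × 94 / (72 × 2.32) × 0.85 = 5264.0 / 167.04 × 0.85 ≈ 26.8 mL/min
Patient 2: CrCl = (140 − 45) × 103.9 / (72 × 1.6) = 9870.5 / 115.20 ≈ 85.7 mL/min
|26.8 − 85.7| = 58.9 mL/min

59 mL/min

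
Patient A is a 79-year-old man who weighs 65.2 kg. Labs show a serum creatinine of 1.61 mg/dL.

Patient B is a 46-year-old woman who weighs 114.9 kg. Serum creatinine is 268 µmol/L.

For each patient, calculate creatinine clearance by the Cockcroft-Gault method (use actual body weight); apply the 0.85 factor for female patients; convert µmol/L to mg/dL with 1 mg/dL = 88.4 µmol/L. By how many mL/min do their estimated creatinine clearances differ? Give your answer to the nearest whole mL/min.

8 mL/min

Patient A: CrCl = (140 − 79) × 65.2 / (72 × 1.61) = 3977.2 / 115.92 ≈ 34.3 mL/min
Patient B: SCr = 268 / 88.4 = 3.032 mg/dL
Patient B: CrCl = (140 − 46) × 114.9 / (72 × 3.032) × 0.85 = 10800.6 / 218.30 × 0.85 ≈ 42.1 mL/min
|34.3 − 42.1| = 7.8 mL/min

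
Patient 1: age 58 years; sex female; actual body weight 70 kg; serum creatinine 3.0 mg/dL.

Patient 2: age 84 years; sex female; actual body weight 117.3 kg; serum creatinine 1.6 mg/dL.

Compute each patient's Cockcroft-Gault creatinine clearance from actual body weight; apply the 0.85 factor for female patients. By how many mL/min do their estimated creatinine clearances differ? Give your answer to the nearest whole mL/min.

26 mL/min

Patient 1: CrCl = (140 − 58) × 70 / (72 × 3) × 0.85 = 5740.0 / 216.00 × 0.85 ≈ 22.6 mL/min
Patient 2: CrCl = (140 − 84) × 117.3 / (72 × 1.6) × 0.85 = 6568.8 / 115.20 × 0.85 ≈ 48.5 mL/min
|22.6 − 48.5| = 25.9 mL/min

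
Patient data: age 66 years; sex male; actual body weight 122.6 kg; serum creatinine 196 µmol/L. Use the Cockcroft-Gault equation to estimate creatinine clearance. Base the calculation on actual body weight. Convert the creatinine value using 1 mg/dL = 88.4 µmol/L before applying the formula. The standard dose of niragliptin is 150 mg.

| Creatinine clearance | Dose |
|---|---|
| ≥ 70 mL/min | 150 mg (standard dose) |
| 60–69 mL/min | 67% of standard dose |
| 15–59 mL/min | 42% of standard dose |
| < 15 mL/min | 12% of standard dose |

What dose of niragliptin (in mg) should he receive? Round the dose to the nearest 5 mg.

SCr = 196 / 88.4 = 2.217 mg/dL
CrCl = (140 − 66) × 122.6 / (72 × 2.217) = 9072.4 / 159.62 ≈ 56.8 mL/min
CrCl ≈ 57 mL/min → bracket 15–59 mL/min.
42% of 150 mg = 63 mg → 65 mg

65 mg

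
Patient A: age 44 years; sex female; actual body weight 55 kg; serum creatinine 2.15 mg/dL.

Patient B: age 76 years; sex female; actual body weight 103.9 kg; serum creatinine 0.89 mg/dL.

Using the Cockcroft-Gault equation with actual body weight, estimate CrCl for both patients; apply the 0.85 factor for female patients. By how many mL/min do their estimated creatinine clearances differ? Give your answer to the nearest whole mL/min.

59 mL/min

Patient A: CrCl = (140 − 44) × 55 / (72 × 2.15) × 0.85 = 5280.0 / 154.80 × 0.85 ≈ 29.0 mL/min
Patient B: CrCl = (140 − 76) × 103.9 / (72 × 0.89) × 0.85 = 6649.6 / 64.08 × 0.85 ≈ 88.2 mL/min
|29.0 − 88.2| = 59.2 mL/min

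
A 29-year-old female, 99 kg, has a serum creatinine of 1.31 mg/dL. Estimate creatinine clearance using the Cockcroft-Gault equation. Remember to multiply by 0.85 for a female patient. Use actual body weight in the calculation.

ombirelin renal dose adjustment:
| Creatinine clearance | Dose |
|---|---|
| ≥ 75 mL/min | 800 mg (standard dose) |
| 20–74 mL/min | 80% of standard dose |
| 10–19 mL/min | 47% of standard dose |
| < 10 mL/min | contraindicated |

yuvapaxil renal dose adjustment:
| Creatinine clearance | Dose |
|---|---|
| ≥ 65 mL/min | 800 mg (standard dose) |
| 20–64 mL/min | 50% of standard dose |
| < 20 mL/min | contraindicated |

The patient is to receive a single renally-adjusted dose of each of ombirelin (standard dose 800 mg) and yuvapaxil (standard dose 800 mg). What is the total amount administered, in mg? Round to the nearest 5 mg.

CrCl = (140 − 29) × 99 / (72 × 1.31) × 0.85 = 10989.0 / 94.32 × 0.85 ≈ 99.0 mL/min
CrCl ≈ 99 mL/min.
ombirelin: ≥ 75 mL/min → 100% of 800 mg = 800 mg.
yuvapaxil: ≥ 65 mL/min → 100% of 800 mg = 800 mg.
Total = 800 + 800 = 1600 mg.

1600 mg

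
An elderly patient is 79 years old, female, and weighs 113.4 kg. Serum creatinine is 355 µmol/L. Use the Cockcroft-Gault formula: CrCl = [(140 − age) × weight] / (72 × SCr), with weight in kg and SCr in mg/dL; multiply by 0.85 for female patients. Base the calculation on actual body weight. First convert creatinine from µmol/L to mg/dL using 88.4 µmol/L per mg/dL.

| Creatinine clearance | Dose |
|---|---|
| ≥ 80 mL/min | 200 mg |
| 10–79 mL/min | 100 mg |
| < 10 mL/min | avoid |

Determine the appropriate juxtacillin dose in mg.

SCr = 355 / 88.4 = 4.016 mg/dL
CrCl = (140 − 79) × 113.4 / (72 × 4.016) × 0.85 = 6917.4 / 289.15 × 0.85 ≈ 20.3 mL/min
CrCl ≈ 20 mL/min → bracket 10–79 mL/min.
Dose for this bracket: 100 mg.

100 mg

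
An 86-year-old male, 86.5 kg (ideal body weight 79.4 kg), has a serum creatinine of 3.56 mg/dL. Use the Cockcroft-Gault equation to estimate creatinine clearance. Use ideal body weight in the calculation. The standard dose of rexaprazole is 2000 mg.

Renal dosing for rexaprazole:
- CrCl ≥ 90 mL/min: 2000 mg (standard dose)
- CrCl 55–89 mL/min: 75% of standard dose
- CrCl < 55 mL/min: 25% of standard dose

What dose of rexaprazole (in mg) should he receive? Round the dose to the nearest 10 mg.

500 mg

CrCl = (140 − 86) × 79.4 / (72 × 3.56) = 4287.6 / 256.32 ≈ 16.7 mL/min
CrCl ≈ 17 mL/min → bracket < 55 mL/min.
25% of 2000 mg = 500 mg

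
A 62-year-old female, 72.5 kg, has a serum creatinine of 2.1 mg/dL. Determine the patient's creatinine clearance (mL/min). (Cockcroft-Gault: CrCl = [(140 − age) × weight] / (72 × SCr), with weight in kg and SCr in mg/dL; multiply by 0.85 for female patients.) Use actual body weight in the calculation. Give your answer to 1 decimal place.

31.8 mL/min

CrCl = (140 − 62) × 72.5 / (72 × 2.1) × 0.85 = 5655.0 / 151.20 × 0.85 ≈ 31.8 mL/min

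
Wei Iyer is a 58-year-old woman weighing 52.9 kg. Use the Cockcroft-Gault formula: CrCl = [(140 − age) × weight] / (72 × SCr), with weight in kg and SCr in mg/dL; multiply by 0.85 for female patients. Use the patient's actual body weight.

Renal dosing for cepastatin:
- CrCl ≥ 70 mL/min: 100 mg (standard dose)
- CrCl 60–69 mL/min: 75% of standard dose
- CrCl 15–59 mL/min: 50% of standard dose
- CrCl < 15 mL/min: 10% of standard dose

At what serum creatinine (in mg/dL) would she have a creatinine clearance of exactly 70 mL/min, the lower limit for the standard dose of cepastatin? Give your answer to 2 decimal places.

0.73 mg/dL

Standard dose requires CrCl ≥ 70 mL/min.
Set (140 − 58) × 52.9 × 0.85 / (72 × SCr) = 70
SCr = (140 − 58) × 52.9 × 0.85 / (72 × 70) = 0.732 mg/dL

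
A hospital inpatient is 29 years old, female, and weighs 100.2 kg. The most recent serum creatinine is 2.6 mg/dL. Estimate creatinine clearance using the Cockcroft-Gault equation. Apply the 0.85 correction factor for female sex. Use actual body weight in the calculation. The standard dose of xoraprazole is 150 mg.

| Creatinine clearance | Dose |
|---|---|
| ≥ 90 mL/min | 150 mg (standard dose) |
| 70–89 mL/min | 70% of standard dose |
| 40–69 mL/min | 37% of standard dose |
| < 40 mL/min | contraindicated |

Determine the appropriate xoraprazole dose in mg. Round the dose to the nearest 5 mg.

CrCl = (140 − 29) × 100.2 / (72 × 2.6) × 0.85 = 11122.2 / 187.20 × 0.85 ≈ 50.5 mL/min
CrCl ≈ 51 mL/min → bracket 40–69 mL/min.
37% of 150 mg = 55.5 mg → 55 mg

55 mg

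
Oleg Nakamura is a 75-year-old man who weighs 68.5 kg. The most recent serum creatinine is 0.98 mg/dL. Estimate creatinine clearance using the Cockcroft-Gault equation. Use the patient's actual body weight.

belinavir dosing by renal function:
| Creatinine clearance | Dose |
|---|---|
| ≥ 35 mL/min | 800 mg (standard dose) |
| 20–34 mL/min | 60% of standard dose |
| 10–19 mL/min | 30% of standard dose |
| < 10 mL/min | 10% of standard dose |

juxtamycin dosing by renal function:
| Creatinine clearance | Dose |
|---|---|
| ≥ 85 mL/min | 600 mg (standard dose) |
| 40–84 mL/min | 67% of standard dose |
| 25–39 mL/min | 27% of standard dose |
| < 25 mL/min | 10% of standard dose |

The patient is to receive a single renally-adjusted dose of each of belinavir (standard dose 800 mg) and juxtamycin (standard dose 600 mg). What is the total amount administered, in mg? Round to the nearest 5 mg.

CrCl = (140 − 75) × 68.5 / (72 × 0.98) = 4452.5 / 70.56 ≈ 63.1 mL/min
CrCl ≈ 63 mL/min.
belinavir: ≥ 35 mL/min → 100% of 800 mg = 800 mg.
juxtamycin: 40–84 mL/min → 67% of 600 mg = 402 mg.
Total = 800 + 402 = 1202 mg.

1200 mg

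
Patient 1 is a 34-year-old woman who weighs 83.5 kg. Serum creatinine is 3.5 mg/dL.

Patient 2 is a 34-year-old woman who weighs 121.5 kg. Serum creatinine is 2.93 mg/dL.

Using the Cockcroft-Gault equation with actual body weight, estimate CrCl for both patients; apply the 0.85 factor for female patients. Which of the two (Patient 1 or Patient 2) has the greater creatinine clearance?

Patient 1: CrCl = (140 − 34) × 83.5 / (72 × 3.5) × 0.85 = 8851.0 / 252.00 × 0.85 ≈ 29.9 mL/min
Patient 2: CrCl = (140 − 34) × 121.5 / (72 × 2.93) × 0.85 = 12879.0 / 210.96 × 0.85 ≈ 51.9 mL/min
29.9 vs 51.9 mL/min → Patient 2 is higher.

Patient 2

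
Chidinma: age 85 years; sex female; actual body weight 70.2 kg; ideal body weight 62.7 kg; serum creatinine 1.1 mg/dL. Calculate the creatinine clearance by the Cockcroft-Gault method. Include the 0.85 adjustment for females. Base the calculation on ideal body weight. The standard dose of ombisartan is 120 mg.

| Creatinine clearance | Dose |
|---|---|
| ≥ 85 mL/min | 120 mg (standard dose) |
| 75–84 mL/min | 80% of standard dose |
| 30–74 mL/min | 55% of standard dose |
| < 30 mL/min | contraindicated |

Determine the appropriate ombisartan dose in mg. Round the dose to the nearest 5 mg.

65 mg

CrCl = (140 − 85) × 62.7 / (72 × 1.1) × 0.85 = 3448.5 / 79.20 × 0.85 ≈ 37.0 mL/min
CrCl ≈ 37 mL/min → bracket 30–74 mL/min.
55% of 120 mg = 66 mg → 65 mg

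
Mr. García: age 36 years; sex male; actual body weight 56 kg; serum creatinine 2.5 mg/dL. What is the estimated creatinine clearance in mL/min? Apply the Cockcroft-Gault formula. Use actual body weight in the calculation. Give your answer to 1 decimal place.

CrCl = (140 − 36) × 56 / (72 × 2.5) = 5824.0 / 180.00 ≈ 32.4 mL/min

32.4 mL/min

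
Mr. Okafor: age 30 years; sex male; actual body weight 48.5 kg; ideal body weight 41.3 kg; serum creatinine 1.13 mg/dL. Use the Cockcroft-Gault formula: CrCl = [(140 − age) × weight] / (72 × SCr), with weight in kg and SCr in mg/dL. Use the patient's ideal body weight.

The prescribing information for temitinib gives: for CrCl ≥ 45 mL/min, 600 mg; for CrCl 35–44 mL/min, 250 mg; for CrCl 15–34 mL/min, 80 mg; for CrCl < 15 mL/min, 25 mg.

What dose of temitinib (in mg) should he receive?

600 mg

CrCl = (140 − 30) × 41.3 / (72 × 1.13) = 4543.0 / 81.36 ≈ 55.8 mL/min
CrCl ≈ 56 mL/min → bracket ≥ 45 mL/min.
Dose for this bracket: 600 mg.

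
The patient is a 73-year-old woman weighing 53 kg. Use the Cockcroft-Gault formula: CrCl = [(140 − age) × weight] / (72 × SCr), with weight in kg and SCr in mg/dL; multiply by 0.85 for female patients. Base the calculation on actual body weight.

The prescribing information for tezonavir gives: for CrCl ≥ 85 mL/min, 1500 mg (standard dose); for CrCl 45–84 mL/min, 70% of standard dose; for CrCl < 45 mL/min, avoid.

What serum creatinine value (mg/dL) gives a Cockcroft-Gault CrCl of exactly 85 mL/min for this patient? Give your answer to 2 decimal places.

Standard dose requires CrCl ≥ 85 mL/min.
Set (140 − 73) × 53 × 0.85 / (72 × SCr) = 85
SCr = (140 − 73) × 53 × 0.85 / (72 × 85) = 0.493 mg/dL

0.49 mg/dL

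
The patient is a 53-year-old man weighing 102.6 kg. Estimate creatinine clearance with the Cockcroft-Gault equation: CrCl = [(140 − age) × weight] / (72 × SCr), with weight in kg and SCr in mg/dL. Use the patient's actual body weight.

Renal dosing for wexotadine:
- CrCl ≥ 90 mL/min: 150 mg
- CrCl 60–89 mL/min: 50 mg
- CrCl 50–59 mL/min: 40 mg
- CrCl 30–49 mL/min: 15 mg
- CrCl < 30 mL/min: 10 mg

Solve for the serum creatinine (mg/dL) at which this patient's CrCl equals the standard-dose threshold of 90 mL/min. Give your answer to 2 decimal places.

1.38 mg/dL

Standard dose requires CrCl ≥ 90 mL/min.
Set (140 − 53) × 102.6 / (72 × SCr) = 90
SCr = (140 − 53) × 102.6 / (72 × 90) = 1.377 mg/dL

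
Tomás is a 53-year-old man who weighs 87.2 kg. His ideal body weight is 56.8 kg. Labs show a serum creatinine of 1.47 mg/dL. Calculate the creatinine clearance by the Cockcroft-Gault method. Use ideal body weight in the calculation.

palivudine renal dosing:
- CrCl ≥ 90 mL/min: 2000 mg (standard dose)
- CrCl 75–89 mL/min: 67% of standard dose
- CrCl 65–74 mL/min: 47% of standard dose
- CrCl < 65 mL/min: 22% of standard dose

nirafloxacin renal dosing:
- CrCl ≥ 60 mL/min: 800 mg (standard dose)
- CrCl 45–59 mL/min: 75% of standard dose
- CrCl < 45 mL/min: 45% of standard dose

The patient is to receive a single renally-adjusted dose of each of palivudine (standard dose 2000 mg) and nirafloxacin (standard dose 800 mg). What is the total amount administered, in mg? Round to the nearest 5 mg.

1040 mg

CrCl = (140 − 53) × 56.8 / (72 × 1.47) = 4941.6 / 105.84 ≈ 46.7 mL/min
CrCl ≈ 47 mL/min.
palivudine: < 65 mL/min → 22% of 2000 mg = 440 mg.
nirafloxacin: 45–59 mL/min → 75% of 800 mg = 600 mg.
Total = 440 + 600 = 1040 mg.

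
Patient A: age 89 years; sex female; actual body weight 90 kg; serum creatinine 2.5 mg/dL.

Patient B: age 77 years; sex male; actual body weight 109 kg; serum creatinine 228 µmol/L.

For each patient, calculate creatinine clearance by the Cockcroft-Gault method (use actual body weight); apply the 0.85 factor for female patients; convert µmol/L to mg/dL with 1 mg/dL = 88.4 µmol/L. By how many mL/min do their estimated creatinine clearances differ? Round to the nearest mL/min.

Patient A: CrCl = (140 − 89) × 90 / (72 × 2.5) × 0.85 = 4590.0 / 180.00 × 0.85 ≈ 21.7 mL/min
Patient B: SCr = 228 / 88.4 = 2.579 mg/dL
Patient B: CrCl = (140 − 77) × 109 / (72 × 2.579) = 6867.0 / 185.69 ≈ 37.0 mL/min
|21.7 − 37.0| = 15.3 mL/min

15 mL/min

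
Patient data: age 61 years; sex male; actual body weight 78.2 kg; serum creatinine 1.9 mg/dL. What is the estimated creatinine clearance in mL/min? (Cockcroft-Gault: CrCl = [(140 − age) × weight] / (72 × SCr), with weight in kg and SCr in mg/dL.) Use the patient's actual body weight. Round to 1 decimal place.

45.2 mL/min

CrCl = (140 − 61) × 78.2 / (72 × 1.9) = 6177.8 / 136.80 ≈ 45.2 mL/min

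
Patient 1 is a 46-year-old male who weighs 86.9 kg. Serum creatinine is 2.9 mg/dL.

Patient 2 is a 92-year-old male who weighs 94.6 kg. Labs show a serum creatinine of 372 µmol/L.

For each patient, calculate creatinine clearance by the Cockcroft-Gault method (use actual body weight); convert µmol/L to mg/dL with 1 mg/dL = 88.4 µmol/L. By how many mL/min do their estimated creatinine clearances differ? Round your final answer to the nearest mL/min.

24 mL/min

Patient 1: CrCl = (140 − 46) × 86.9 / (72 × 2.9) = 8168.6 / 208.80 ≈ 39.1 mL/min
Patient 2: SCr = 372 / 88.4 = 4.208 mg/dL
Patient 2: CrCl = (140 − 92) × 94.6 / (72 × 4.208) = 4540.8 / 302.98 ≈ 15.0 mL/min
|39.1 − 15.0| = 24.1 mL/min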